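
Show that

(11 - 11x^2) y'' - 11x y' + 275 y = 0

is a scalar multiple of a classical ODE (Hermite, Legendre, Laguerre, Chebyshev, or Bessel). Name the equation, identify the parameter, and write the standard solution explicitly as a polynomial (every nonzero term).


All three coefficients share the factor 11; dividing through by 11 gives  (1 - x^2) y'' - x y' + 25 y = 0.
This matches the Chebyshev equation (1 - x^2) y'' - x y' + n^2 y = 0 (note the -x y' term, not -2x y') with n^2 = 25, so n = 5; the polynomial solution is T_5(x).
With y = sum_k a_k x^k, matching x^k gives (k+2)(k+1) a_{k+2} = (k^2 - n^2) a_k = (k - 5)(k + 5) a_k. The right side vanishes at k = 5, so the series with the parity of 5 terminates at degree 5.
Standard normalization: leading coefficient of T_n is 2^(n-1), so a_5 = 2^4 = 16. Work downward with a_k = (k+1)(k+2) a_{k+2} / ((k - 5)(k + 5)):
  a_3 = (4)(5)(16) / ((3 - 5)(3 + 5)) = 320/(-16) = -20
  a_1 = (2)(3)(-20) / ((1 - 5)(1 + 5)) = -120/(-24) = 5
Hence T_5(x) = 16 x^5 - 20 x^3 + 5 x.

T_5(x); series = 16 x^5 - 20 x^3 + 5 x


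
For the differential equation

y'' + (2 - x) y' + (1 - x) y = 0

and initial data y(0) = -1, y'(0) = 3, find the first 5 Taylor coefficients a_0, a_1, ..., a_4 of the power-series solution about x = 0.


Ansatz: y(x) = sum_{n>=0} a_n x^n, so y'(x) = sum_{n>=1} n a_n x^(n-1) and y''(x) = sum_{n>=2} n(n-1) a_n x^(n-2).
Substitute into P(x) y'' + Q(x) y' + R(x) y = 0 with P(x) = 1, Q(x) = 2 - x, R(x) = 1 - x, and match powers of x.
Initial conditions: a_0 = -1, a_1 = 3.
Setting the coefficient of each power of x to zero and solving order by order (substituting the coefficients already found):
  x^0: 2 a_2 + 2 a_1 + a_0 = 0  ->  2 a_2 = -2 a_1 - a_0 = -5  ->  a_2 = -5/2
  x^1: 6 a_3 + 4 a_2 - a_0 = 0  ->  6 a_3 = -4 a_2 + a_0 = 9  ->  a_3 = 3/2
  x^2: 12 a_4 + 6 a_3 - a_2 - a_1 = 0  ->  12 a_4 = -6 a_3 + a_2 + a_1 = -17/2  ->  a_4 = -17/24
Truncated series: y(x) = -1 + 3 x - (5/2) x^2 + (3/2) x^3 - (17/24) x^4 + O(x^5).

a_0 = -1; a_1 = 3; a_2 = -5/2; a_3 = 3/2; a_4 = -17/24


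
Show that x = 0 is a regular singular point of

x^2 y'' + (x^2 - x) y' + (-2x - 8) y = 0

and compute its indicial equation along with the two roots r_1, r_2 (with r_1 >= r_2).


Divide by x^2 to reach normal form y'' + P_1(x) y' + P_2(x) y = 0 with P_1(x) = 1 - 1/x and P_2(x) = -2/x - 8/x^2.
x = 0 is a singular point because the y'-coefficient 1 - 1/x has a pole at x = 0 and the y-coefficient -2/x - 8/x^2 has a pole at x = 0.
It is a regular singular point because x P_1(x) = p(x) = x - 1 and x^2 P_2(x) = q(x) = -2x - 8 are polynomials, hence analytic at x = 0.
p(0) = -1,  q(0) = -8.
Indicial equation: r(r-1) + p(0) r + q(0) = 0, i.e. r^2 + (p(0) - 1) r + q(0) = 0, i.e. r^2 - 2 r - 8 = 0.
Discriminant: (-2)^2 - 4(-8) = 36, so r = (2 ± 6)/2.
Solving: r_1 = 4, r_2 = -2.

indicial: r^2 - 2 r - 8 = 0; roots r_1 = 4, r_2 = -2


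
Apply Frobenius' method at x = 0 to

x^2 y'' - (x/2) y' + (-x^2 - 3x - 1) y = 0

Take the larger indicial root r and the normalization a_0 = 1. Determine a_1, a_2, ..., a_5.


Write in Frobenius form y'' + (p(x)/x) y' + (q(x)/x^2) y = 0:
  p(x) = -1/2,  q(x) = -x^2 - 3x - 1.
Indicial equation: r(r-1) + (-1/2) r + (-1) = 0 -> roots r_1 = 2, r_2 = -1/2.
Take r = r_1 = 2. Let y(x) = x^r sum_{n>=0} a_n x^n with a_0 = 1.
Substitute y = x^r sum a_n x^n and match x^{r+n}. The recurrence is
  D(n) a_n - 3 a_{n-1} - 1 a_{n-2} = 0,  where D(n) = (r+n)(r+n-1) + (-1/2)(r+n) + (-1).
  a_n = [3 a_{n-1} + 1 a_{n-2}] / D(n).
Since the indicial polynomial factors as (r - r_1)(r - r_2), D(n) = (r_1 + n - r_1)(r_1 + n - r_2) = n(n + 5/2).
Evaluating step by step (a_0 = 1):
  n = 1: D(1) = 1(1 + 5/2) = 7/2; numerator = 3(1) = 3; a_1 = (3)/(7/2) = 6/7
  n = 2: D(2) = 2(2 + 5/2) = 9; numerator = 3(6/7) + 1(1) = 25/7; a_2 = (25/7)/(9) = 25/63
  n = 3: D(3) = 3(3 + 5/2) = 33/2; numerator = 3(25/63) + 1(6/7) = 43/21; a_3 = (43/21)/(33/2) = 86/693
  n = 4: D(4) = 4(4 + 5/2) = 26; numerator = 3(86/693) + 1(25/63) = 533/693; a_4 = (533/693)/(26) = 41/1386
  n = 5: D(5) = 5(5 + 5/2) = 75/2; numerator = 3(41/1386) + 1(86/693) = 295/1386; a_5 = (295/1386)/(75/2) = 59/10395

r = 2; a_0 = 1; a_1 = 6/7; a_2 = 25/63; a_3 = 86/693; a_4 = 41/1386; a_5 = 59/10395


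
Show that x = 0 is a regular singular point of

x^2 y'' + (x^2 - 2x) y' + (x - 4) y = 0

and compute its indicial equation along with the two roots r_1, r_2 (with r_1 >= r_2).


Divide by x^2 to reach normal form y'' + P_1(x) y' + P_2(x) y = 0 with P_1(x) = 1 - 2/x and P_2(x) = 1/x - 4/x^2.
x = 0 is a singular point because the y'-coefficient 1 - 2/x has a pole at x = 0 and the y-coefficient 1/x - 4/x^2 has a pole at x = 0.
It is a regular singular point because x P_1(x) = p(x) = x - 2 and x^2 P_2(x) = q(x) = x - 4 are polynomials, hence analytic at x = 0.
p(0) = -2,  q(0) = -4.
Indicial equation: r(r-1) + p(0) r + q(0) = 0, i.e. r^2 + (p(0) - 1) r + q(0) = 0, i.e. r^2 - 3 r - 4 = 0.
Discriminant: (-3)^2 - 4(-4) = 25, so r = (3 ± 5)/2.
Solving: r_1 = 4, r_2 = -1.

indicial: r^2 - 3 r - 4 = 0; roots r_1 = 4, r_2 = -1


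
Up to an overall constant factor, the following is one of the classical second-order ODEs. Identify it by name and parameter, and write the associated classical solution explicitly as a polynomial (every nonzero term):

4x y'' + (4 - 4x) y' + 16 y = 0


All three coefficients share the factor 4; dividing through by 4 gives  x y'' + (1 - x) y' + 4 y = 0.
This matches the Laguerre equation x y'' + (1 - x) y' + n y = 0 with n = 4; the polynomial solution is L_4(x).
With y = sum_k a_k x^k, matching x^k gives (k+1)k a_{k+1} + (k+1) a_{k+1} - k a_k + n a_k = 0, i.e. (k+1)^2 a_{k+1} = (k - n) a_k = (k - 4) a_k. The right side vanishes at k = 4, so the series terminates at degree 4.
Standard normalization L_n(0) = 1 gives a_0 = 1. Work upward with a_{k+1} = (k - 4) a_k / (k+1)^2:
  a_1 = (0 - 4)(1) / 1^2 = -4/1 = -4
  a_2 = (1 - 4)(-4) / 2^2 = 12/4 = 3
  a_3 = (2 - 4)(3) / 3^2 = -6/9 = -2/3
  a_4 = (3 - 4)(-2/3) / 4^2 = (2/3)/16 = 1/24
Hence L_4(x) = x^4/24 - 2 x^3/3 + 3 x^2 - 4 x + 1.

L_4(x); series = x^4/24 - 2 x^3/3 + 3 x^2 - 4 x + 1


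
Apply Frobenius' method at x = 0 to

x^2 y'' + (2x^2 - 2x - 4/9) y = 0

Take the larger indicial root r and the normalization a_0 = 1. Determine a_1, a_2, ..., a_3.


Write in Frobenius form y'' + (p(x)/x) y' + (q(x)/x^2) y = 0:
  p(x) = 0,  q(x) = 2x^2 - 2x - 4/9.
Indicial equation: r(r-1) + (0) r + (-4/9) = 0 -> roots r_1 = 4/3, r_2 = -1/3.
Take r = r_1 = 4/3. Let y(x) = x^r sum_{n>=0} a_n x^n with a_0 = 1.
Substitute y = x^r sum a_n x^n and match x^{r+n}. The recurrence is
  D(n) a_n - 2 a_{n-1} + 2 a_{n-2} = 0,  where D(n) = (r+n)(r+n-1) + (0)(r+n) + (-4/9).
  a_n = [2 a_{n-1} - 2 a_{n-2}] / D(n).
Since the indicial polynomial factors as (r - r_1)(r - r_2), D(n) = (r_1 + n - r_1)(r_1 + n - r_2) = n(n + 5/3).
Evaluating step by step (a_0 = 1):
  n = 1: D(1) = 1(1 + 5/3) = 8/3; numerator = 2(1) = 2; a_1 = (2)/(8/3) = 3/4
  n = 2: D(2) = 2(2 + 5/3) = 22/3; numerator = 2(3/4) - 2(1) = -1/2; a_2 = (-1/2)/(22/3) = -3/44
  n = 3: D(3) = 3(3 + 5/3) = 14; numerator = 2(-3/44) - 2(3/4) = -18/11; a_3 = (-18/11)/(14) = -9/77

r = 4/3; a_0 = 1; a_1 = 3/4; a_2 = -3/44; a_3 = -9/77


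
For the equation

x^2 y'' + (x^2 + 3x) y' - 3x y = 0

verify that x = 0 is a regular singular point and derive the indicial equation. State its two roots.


Divide by x^2 to reach normal form y'' + P_1(x) y' + P_2(x) y = 0 with P_1(x) = 1 + 3/x and P_2(x) = -3/x.
x = 0 is a singular point because the y'-coefficient 1 + 3/x has a pole at x = 0 and the y-coefficient -3/x has a pole at x = 0.
It is a regular singular point because x P_1(x) = p(x) = x + 3 and x^2 P_2(x) = q(x) = -3x are polynomials, hence analytic at x = 0.
p(0) = 3,  q(0) = 0.
Indicial equation: r(r-1) + p(0) r + q(0) = 0, i.e. r^2 + (p(0) - 1) r + q(0) = 0, i.e. r^2 + 2 r = 0.
Discriminant: (2)^2 - 4(0) = 4, so r = (-2 ± 2)/2.
Solving: r_1 = 0, r_2 = -2.

indicial: r^2 + 2 r = 0; roots r_1 = 0, r_2 = -2


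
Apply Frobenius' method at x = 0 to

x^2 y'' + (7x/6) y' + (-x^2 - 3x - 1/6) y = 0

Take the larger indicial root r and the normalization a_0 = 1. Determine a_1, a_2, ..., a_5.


Write in Frobenius form y'' + (p(x)/x) y' + (q(x)/x^2) y = 0:
  p(x) = 7/6,  q(x) = -x^2 - 3x - 1/6.
Indicial equation: r(r-1) + (7/6) r + (-1/6) = 0 -> roots r_1 = 1/3, r_2 = -1/2.
Take r = r_1 = 1/3. Let y(x) = x^r sum_{n>=0} a_n x^n with a_0 = 1.
Substitute y = x^r sum a_n x^n and match x^{r+n}. The recurrence is
  D(n) a_n - 3 a_{n-1} - 1 a_{n-2} = 0,  where D(n) = (r+n)(r+n-1) + (7/6)(r+n) + (-1/6).
  a_n = [3 a_{n-1} + 1 a_{n-2}] / D(n).
Since the indicial polynomial factors as (r - r_1)(r - r_2), D(n) = (r_1 + n - r_1)(r_1 + n - r_2) = n(n + 5/6).
Evaluating step by step (a_0 = 1):
  n = 1: D(1) = 1(1 + 5/6) = 11/6; numerator = 3(1) = 3; a_1 = (3)/(11/6) = 18/11
  n = 2: D(2) = 2(2 + 5/6) = 17/3; numerator = 3(18/11) + 1(1) = 65/11; a_2 = (65/11)/(17/3) = 195/187
  n = 3: D(3) = 3(3 + 5/6) = 23/2; numerator = 3(195/187) + 1(18/11) = 81/17; a_3 = (81/17)/(23/2) = 162/391
  n = 4: D(4) = 4(4 + 5/6) = 58/3; numerator = 3(162/391) + 1(195/187) = 9831/4301; a_4 = (9831/4301)/(58/3) = 1017/8602
  n = 5: D(5) = 5(5 + 5/6) = 175/6; numerator = 3(1017/8602) + 1(162/391) = 6615/8602; a_5 = (6615/8602)/(175/6) = 567/21505

r = 1/3; a_0 = 1; a_1 = 18/11; a_2 = 195/187; a_3 = 162/391; a_4 = 1017/8602; a_5 = 567/21505


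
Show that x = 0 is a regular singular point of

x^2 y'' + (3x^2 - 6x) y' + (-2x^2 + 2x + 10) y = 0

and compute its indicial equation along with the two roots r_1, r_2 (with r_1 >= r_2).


Divide by x^2 to reach normal form y'' + P_1(x) y' + P_2(x) y = 0 with P_1(x) = 3 - 6/x and P_2(x) = -2 + 2/x + 10/x^2.
x = 0 is a singular point because the y'-coefficient 3 - 6/x has a pole at x = 0 and the y-coefficient -2 + 2/x + 10/x^2 has a pole at x = 0.
It is a regular singular point because x P_1(x) = p(x) = 3x - 6 and x^2 P_2(x) = q(x) = -2x^2 + 2x + 10 are polynomials, hence analytic at x = 0.
p(0) = -6,  q(0) = 10.
Indicial equation: r(r-1) + p(0) r + q(0) = 0, i.e. r^2 + (p(0) - 1) r + q(0) = 0, i.e. r^2 - 7 r + 10 = 0.
Discriminant: (-7)^2 - 4(10) = 9, so r = (7 ± 3)/2.
Solving: r_1 = 5, r_2 = 2.

indicial: r^2 - 7 r + 10 = 0; roots r_1 = 5, r_2 = 2


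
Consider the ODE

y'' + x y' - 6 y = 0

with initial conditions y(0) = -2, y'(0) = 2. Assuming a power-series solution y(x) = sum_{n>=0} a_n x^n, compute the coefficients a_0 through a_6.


Ansatz: y(x) = sum_{n>=0} a_n x^n, so y'(x) = sum_{n>=1} n a_n x^(n-1) and y''(x) = sum_{n>=2} n(n-1) a_n x^(n-2).
Substitute into P(x) y'' + Q(x) y' + R(x) y = 0 with P(x) = 1, Q(x) = x, R(x) = -6, and match powers of x.
Initial conditions: a_0 = -2, a_1 = 2.
Setting the coefficient of each power of x to zero and solving order by order (substituting the coefficients already found):
  x^0: 2 a_2 - 6 a_0 = 0  ->  2 a_2 = 6 a_0 = -12  ->  a_2 = -6
  x^1: 6 a_3 - 5 a_1 = 0  ->  6 a_3 = 5 a_1 = 10  ->  a_3 = 5/3
  x^2: 12 a_4 - 4 a_2 = 0  ->  12 a_4 = 4 a_2 = -24  ->  a_4 = -2
  x^3: 20 a_5 - 3 a_3 = 0  ->  20 a_5 = 3 a_3 = 5  ->  a_5 = 1/4
  x^4: 30 a_6 - 2 a_4 = 0  ->  30 a_6 = 2 a_4 = -4  ->  a_6 = -2/15
Truncated series: y(x) = -2 + 2 x - 6 x^2 + (5/3) x^3 - 2 x^4 + (1/4) x^5 - (2/15) x^6 + O(x^7).

a_0 = -2; a_1 = 2; a_2 = -6; a_3 = 5/3; a_4 = -2; a_5 = 1/4; a_6 = -2/15


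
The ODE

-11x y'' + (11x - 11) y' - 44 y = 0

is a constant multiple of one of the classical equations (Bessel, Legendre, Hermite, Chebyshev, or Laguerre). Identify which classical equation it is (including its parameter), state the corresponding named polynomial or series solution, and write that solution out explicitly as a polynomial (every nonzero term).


All three coefficients share the factor -11; dividing through by -11 gives  x y'' + (1 - x) y' + 4 y = 0.
This matches the Laguerre equation x y'' + (1 - x) y' + n y = 0 with n = 4; the polynomial solution is L_4(x).
With y = sum_k a_k x^k, matching x^k gives (k+1)k a_{k+1} + (k+1) a_{k+1} - k a_k + n a_k = 0, i.e. (k+1)^2 a_{k+1} = (k - n) a_k = (k - 4) a_k. The right side vanishes at k = 4, so the series terminates at degree 4.
Standard normalization L_n(0) = 1 gives a_0 = 1. Work upward with a_{k+1} = (k - 4) a_k / (k+1)^2:
  a_1 = (0 - 4)(1) / 1^2 = -4/1 = -4
  a_2 = (1 - 4)(-4) / 2^2 = 12/4 = 3
  a_3 = (2 - 4)(3) / 3^2 = -6/9 = -2/3
  a_4 = (3 - 4)(-2/3) / 4^2 = (2/3)/16 = 1/24
Hence L_4(x) = x^4/24 - 2 x^3/3 + 3 x^2 - 4 x + 1.

L_4(x); series = x^4/24 - 2 x^3/3 + 3 x^2 - 4 x + 1


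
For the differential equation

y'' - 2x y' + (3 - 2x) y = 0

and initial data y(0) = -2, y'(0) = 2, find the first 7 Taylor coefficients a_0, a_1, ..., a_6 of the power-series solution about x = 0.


Ansatz: y(x) = sum_{n>=0} a_n x^n, so y'(x) = sum_{n>=1} n a_n x^(n-1) and y''(x) = sum_{n>=2} n(n-1) a_n x^(n-2).
Substitute into P(x) y'' + Q(x) y' + R(x) y = 0 with P(x) = 1, Q(x) = -2x, R(x) = 3 - 2x, and match powers of x.
Initial conditions: a_0 = -2, a_1 = 2.
Setting the coefficient of each power of x to zero and solving order by order (substituting the coefficients already found):
  x^0: 2 a_2 + 3 a_0 = 0  ->  2 a_2 = -3 a_0 = 6  ->  a_2 = 3
  x^1: 6 a_3 + a_1 - 2 a_0 = 0  ->  6 a_3 = -a_1 + 2 a_0 = -6  ->  a_3 = -1
  x^2: 12 a_4 - a_2 - 2 a_1 = 0  ->  12 a_4 = a_2 + 2 a_1 = 7  ->  a_4 = 7/12
  x^3: 20 a_5 - 3 a_3 - 2 a_2 = 0  ->  20 a_5 = 3 a_3 + 2 a_2 = 3  ->  a_5 = 3/20
  x^4: 30 a_6 - 5 a_4 - 2 a_3 = 0  ->  30 a_6 = 5 a_4 + 2 a_3 = 11/12  ->  a_6 = 11/360
Truncated series: y(x) = -2 + 2 x + 3 x^2 - x^3 + (7/12) x^4 + (3/20) x^5 + (11/360) x^6 + O(x^7).

a_0 = -2; a_1 = 2; a_2 = 3; a_3 = -1; a_4 = 7/12; a_5 = 3/20; a_6 = 11/360


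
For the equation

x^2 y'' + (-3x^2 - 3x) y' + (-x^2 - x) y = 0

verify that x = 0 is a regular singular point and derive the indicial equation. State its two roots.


Divide by x^2 to reach normal form y'' + P_1(x) y' + P_2(x) y = 0 with P_1(x) = -3 - 3/x and P_2(x) = -1 - 1/x.
x = 0 is a singular point because the y'-coefficient -3 - 3/x has a pole at x = 0 and the y-coefficient -1 - 1/x has a pole at x = 0.
It is a regular singular point because x P_1(x) = p(x) = -3x - 3 and x^2 P_2(x) = q(x) = -x^2 - x are polynomials, hence analytic at x = 0.
p(0) = -3,  q(0) = 0.
Indicial equation: r(r-1) + p(0) r + q(0) = 0, i.e. r^2 + (p(0) - 1) r + q(0) = 0, i.e. r^2 - 4 r = 0.
Discriminant: (-4)^2 - 4(0) = 16, so r = (4 ± 4)/2.
Solving: r_1 = 4, r_2 = 0.

indicial: r^2 - 4 r = 0; roots r_1 = 4, r_2 = 0


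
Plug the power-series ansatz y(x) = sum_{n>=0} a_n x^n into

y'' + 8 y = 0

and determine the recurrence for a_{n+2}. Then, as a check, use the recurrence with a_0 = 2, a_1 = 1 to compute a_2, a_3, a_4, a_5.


Substitute y = sum_n a_n x^n into y'' + (const) y = 0.
y''(x) = sum_{n>=0} (n+2)(n+1) a_{n+2} x^n.
The ODE becomes sum_n [(n+2)(n+1) a_{n+2} + 8 a_n] x^n = 0.
Setting each coefficient to zero gives the recurrence:
  (n+2)(n+1) a_{n+2} + 8 a_n = 0,
  a_{n+2} = -8 / ((n+1)(n+2)) a_n.

Check with a_0 = 2, a_1 = 1 (apply the recurrence for n = 0, 1, 2, 3): a_0 = 2, a_1 = 1, a_2 = -8, a_3 = -4/3, a_4 = 16/3, a_5 = 8/15.

a_{n+2} = -8/((n+1)(n+2)) * a_n; check: a_0 = 2, a_1 = 1, a_2 = -8, a_3 = -4/3, a_4 = 16/3, a_5 = 8/15


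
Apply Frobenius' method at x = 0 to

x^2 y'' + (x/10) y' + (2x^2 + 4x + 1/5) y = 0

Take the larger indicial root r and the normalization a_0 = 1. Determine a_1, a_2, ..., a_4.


Write in Frobenius form y'' + (p(x)/x) y' + (q(x)/x^2) y = 0:
  p(x) = 1/10,  q(x) = 2x^2 + 4x + 1/5.
Indicial equation: r(r-1) + (1/10) r + (1/5) = 0 -> roots r_1 = 1/2, r_2 = 2/5.
Take r = r_1 = 1/2. Let y(x) = x^r sum_{n>=0} a_n x^n with a_0 = 1.
Substitute y = x^r sum a_n x^n and match x^{r+n}. The recurrence is
  D(n) a_n + 4 a_{n-1} + 2 a_{n-2} = 0,  where D(n) = (r+n)(r+n-1) + (1/10)(r+n) + (1/5).
  a_n = [-4 a_{n-1} - 2 a_{n-2}] / D(n).
Since the indicial polynomial factors as (r - r_1)(r - r_2), D(n) = (r_1 + n - r_1)(r_1 + n - r_2) = n(n + 1/10).
Evaluating step by step (a_0 = 1):
  n = 1: D(1) = 1(1 + 1/10) = 11/10; numerator = -4(1) = -4; a_1 = (-4)/(11/10) = -40/11
  n = 2: D(2) = 2(2 + 1/10) = 21/5; numerator = -4(-40/11) - 2(1) = 138/11; a_2 = (138/11)/(21/5) = 230/77
  n = 3: D(3) = 3(3 + 1/10) = 93/10; numerator = -4(230/77) - 2(-40/11) = -360/77; a_3 = (-360/77)/(93/10) = -1200/2387
  n = 4: D(4) = 4(4 + 1/10) = 82/5; numerator = -4(-1200/2387) - 2(230/77) = -860/217; a_4 = (-860/217)/(82/5) = -2150/8897

r = 1/2; a_0 = 1; a_1 = -40/11; a_2 = 230/77; a_3 = -1200/2387; a_4 = -2150/8897


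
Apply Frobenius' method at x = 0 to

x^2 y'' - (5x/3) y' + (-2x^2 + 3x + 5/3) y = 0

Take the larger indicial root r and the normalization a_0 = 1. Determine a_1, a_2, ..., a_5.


Write in Frobenius form y'' + (p(x)/x) y' + (q(x)/x^2) y = 0:
  p(x) = -5/3,  q(x) = -2x^2 + 3x + 5/3.
Indicial equation: r(r-1) + (-5/3) r + (5/3) = 0 -> roots r_1 = 5/3, r_2 = 1.
Take r = r_1 = 5/3. Let y(x) = x^r sum_{n>=0} a_n x^n with a_0 = 1.
Substitute y = x^r sum a_n x^n and match x^{r+n}. The recurrence is
  D(n) a_n + 3 a_{n-1} - 2 a_{n-2} = 0,  where D(n) = (r+n)(r+n-1) + (-5/3)(r+n) + (5/3).
  a_n = [-3 a_{n-1} + 2 a_{n-2}] / D(n).
Since the indicial polynomial factors as (r - r_1)(r - r_2), D(n) = (r_1 + n - r_1)(r_1 + n - r_2) = n(n + 2/3).
Evaluating step by step (a_0 = 1):
  n = 1: D(1) = 1(1 + 2/3) = 5/3; numerator = -3(1) = -3; a_1 = (-3)/(5/3) = -9/5
  n = 2: D(2) = 2(2 + 2/3) = 16/3; numerator = -3(-9/5) + 2(1) = 37/5; a_2 = (37/5)/(16/3) = 111/80
  n = 3: D(3) = 3(3 + 2/3) = 11; numerator = -3(111/80) + 2(-9/5) = -621/80; a_3 = (-621/80)/(11) = -621/880
  n = 4: D(4) = 4(4 + 2/3) = 56/3; numerator = -3(-621/880) + 2(111/80) = 861/176; a_4 = (861/176)/(56/3) = 369/1408
  n = 5: D(5) = 5(5 + 2/3) = 85/3; numerator = -3(369/1408) + 2(-621/880) = -15471/7040; a_5 = (-15471/7040)/(85/3) = -46413/598400

r = 5/3; a_0 = 1; a_1 = -9/5; a_2 = 111/80; a_3 = -621/880; a_4 = 369/1408; a_5 = -46413/598400


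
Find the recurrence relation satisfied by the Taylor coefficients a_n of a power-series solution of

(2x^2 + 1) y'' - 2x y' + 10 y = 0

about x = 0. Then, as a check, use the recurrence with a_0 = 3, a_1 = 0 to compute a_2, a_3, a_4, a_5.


Substitute y = sum_n a_n x^n.
(1 + 2 x^2) y'' contributes (n+2)(n+1) a_{n+2} + 2 n(n-1) a_n at x^n.
-2 x y'(x) contributes -2 n a_n at x^n.
10 y(x) contributes 10 a_n at x^n.
Matching x^n: (n+2)(n+1) a_{n+2} + (2 n(n-1) - 2 n + 10) a_n = 0.
Thus a_{n+2} = (-2 n(n-1) + 2 n - 10) / ((n+1)(n+2)) * a_n.

Check with a_0 = 3, a_1 = 0 (apply the recurrence for n = 0, 1, 2, 3): a_0 = 3, a_1 = 0, a_2 = -15, a_3 = 0, a_4 = 25/2, a_5 = 0.

a_(n+2) = (-2 n(n-1) + 2 n - 10) / ((n+1)(n+2)) * a_n; check: a_0 = 3, a_1 = 0, a_2 = -15, a_3 = 0, a_4 = 25/2, a_5 = 0


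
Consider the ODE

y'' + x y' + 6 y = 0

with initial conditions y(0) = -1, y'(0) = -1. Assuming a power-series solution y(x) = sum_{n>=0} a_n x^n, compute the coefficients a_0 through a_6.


Ansatz: y(x) = sum_{n>=0} a_n x^n, so y'(x) = sum_{n>=1} n a_n x^(n-1) and y''(x) = sum_{n>=2} n(n-1) a_n x^(n-2).
Substitute into P(x) y'' + Q(x) y' + R(x) y = 0 with P(x) = 1, Q(x) = x, R(x) = 6, and match powers of x.
Initial conditions: a_0 = -1, a_1 = -1.
Setting the coefficient of each power of x to zero and solving order by order (substituting the coefficients already found):
  x^0: 2 a_2 + 6 a_0 = 0  ->  2 a_2 = -6 a_0 = 6  ->  a_2 = 3
  x^1: 6 a_3 + 7 a_1 = 0  ->  6 a_3 = -7 a_1 = 7  ->  a_3 = 7/6
  x^2: 12 a_4 + 8 a_2 = 0  ->  12 a_4 = -8 a_2 = -24  ->  a_4 = -2
  x^3: 20 a_5 + 9 a_3 = 0  ->  20 a_5 = -9 a_3 = -21/2  ->  a_5 = -21/40
  x^4: 30 a_6 + 10 a_4 = 0  ->  30 a_6 = -10 a_4 = 20  ->  a_6 = 2/3
Truncated series: y(x) = -1 - x + 3 x^2 + (7/6) x^3 - 2 x^4 - (21/40) x^5 + (2/3) x^6 + O(x^7).

a_0 = -1; a_1 = -1; a_2 = 3; a_3 = 7/6; a_4 = -2; a_5 = -21/40; a_6 = 2/3


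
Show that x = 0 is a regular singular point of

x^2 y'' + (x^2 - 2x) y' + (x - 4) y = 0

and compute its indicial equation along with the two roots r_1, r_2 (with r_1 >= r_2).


Divide by x^2 to reach normal form y'' + P_1(x) y' + P_2(x) y = 0 with P_1(x) = 1 - 2/x and P_2(x) = 1/x - 4/x^2.
x = 0 is a singular point because the y'-coefficient 1 - 2/x has a pole at x = 0 and the y-coefficient 1/x - 4/x^2 has a pole at x = 0.
It is a regular singular point because x P_1(x) = p(x) = x - 2 and x^2 P_2(x) = q(x) = x - 4 are polynomials, hence analytic at x = 0.
p(0) = -2,  q(0) = -4.
Indicial equation: r(r-1) + p(0) r + q(0) = 0, i.e. r^2 + (p(0) - 1) r + q(0) = 0, i.e. r^2 - 3 r - 4 = 0.
Discriminant: (-3)^2 - 4(-4) = 25, so r = (3 ± 5)/2.
Solving: r_1 = 4, r_2 = -1.

indicial: r^2 - 3 r - 4 = 0; roots r_1 = 4, r_2 = -1


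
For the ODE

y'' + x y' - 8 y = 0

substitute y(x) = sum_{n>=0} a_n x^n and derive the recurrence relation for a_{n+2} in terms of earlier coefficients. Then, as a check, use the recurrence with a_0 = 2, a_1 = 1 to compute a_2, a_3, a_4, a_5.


Substitute y = sum_n a_n x^n.
y''(x) has coefficient (n+2)(n+1) a_{n+2} at x^n;
x y'(x) has coefficient n a_n at x^n (shift);
-8 y(x) has coefficient -8 a_n at x^n.
Matching x^n: (n+2)(n+1) a_{n+2} + (n - 8) a_n = 0.
Thus a_{n+2} = (-n + 8) / ((n+1)(n+2)) * a_n.

Check with a_0 = 2, a_1 = 1 (apply the recurrence for n = 0, 1, 2, 3): a_0 = 2, a_1 = 1, a_2 = 8, a_3 = 7/6, a_4 = 4, a_5 = 7/24.

a_(n+2) = (-n + 8) / ((n+1)(n+2)) * a_n; check: a_0 = 2, a_1 = 1, a_2 = 8, a_3 = 7/6, a_4 = 4, a_5 = 7/24


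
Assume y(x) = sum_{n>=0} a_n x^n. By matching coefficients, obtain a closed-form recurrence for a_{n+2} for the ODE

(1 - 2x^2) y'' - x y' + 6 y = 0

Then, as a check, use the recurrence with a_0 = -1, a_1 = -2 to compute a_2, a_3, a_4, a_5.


Substitute y = sum_n a_n x^n.
(1 - 2 x^2) y'' contributes (n+2)(n+1) a_{n+2} - 2 n(n-1) a_n at x^n.
-x y'(x) contributes -n a_n at x^n.
6 y(x) contributes 6 a_n at x^n.
Matching x^n: (n+2)(n+1) a_{n+2} + (-2 n(n-1) - n + 6) a_n = 0.
Thus a_{n+2} = (2 n(n-1) + n - 6) / ((n+1)(n+2)) * a_n.

Check with a_0 = -1, a_1 = -2 (apply the recurrence for n = 0, 1, 2, 3): a_0 = -1, a_1 = -2, a_2 = 3, a_3 = 5/3, a_4 = 0, a_5 = 3/4.

a_(n+2) = (2 n(n-1) + n - 6) / ((n+1)(n+2)) * a_n; check: a_0 = -1, a_1 = -2, a_2 = 3, a_3 = 5/3, a_4 = 0, a_5 = 3/4


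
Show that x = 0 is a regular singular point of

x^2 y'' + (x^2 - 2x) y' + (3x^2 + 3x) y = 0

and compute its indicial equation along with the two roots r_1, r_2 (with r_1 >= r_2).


Divide by x^2 to reach normal form y'' + P_1(x) y' + P_2(x) y = 0 with P_1(x) = 1 - 2/x and P_2(x) = 3 + 3/x.
x = 0 is a singular point because the y'-coefficient 1 - 2/x has a pole at x = 0 and the y-coefficient 3 + 3/x has a pole at x = 0.
It is a regular singular point because x P_1(x) = p(x) = x - 2 and x^2 P_2(x) = q(x) = 3x^2 + 3x are polynomials, hence analytic at x = 0.
p(0) = -2,  q(0) = 0.
Indicial equation: r(r-1) + p(0) r + q(0) = 0, i.e. r^2 + (p(0) - 1) r + q(0) = 0, i.e. r^2 - 3 r = 0.
Discriminant: (-3)^2 - 4(0) = 9, so r = (3 ± 3)/2.
Solving: r_1 = 3, r_2 = 0.

indicial: r^2 - 3 r = 0; roots r_1 = 3, r_2 = 0


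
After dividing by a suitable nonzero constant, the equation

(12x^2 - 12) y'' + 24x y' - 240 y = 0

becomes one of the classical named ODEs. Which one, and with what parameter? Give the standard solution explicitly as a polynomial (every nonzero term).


All three coefficients share the factor -12; dividing through by -12 gives  (1 - x^2) y'' - 2x y' + 20 y = 0.
This matches the Legendre equation (1 - x^2) y'' - 2x y' + n(n+1) y = 0 (note the -2x y' term) with n(n+1) = 20, so n = 4; the polynomial solution is P_4(x).
With y = sum_k a_k x^k, matching x^k gives (k+2)(k+1) a_{k+2} = [k(k+1) - n(n+1)] a_k = (k - 4)(k + 5) a_k. The right side vanishes at k = 4, so the series with the parity of 4 terminates at degree 4.
Standard normalization (P_n(1) = 1): leading coefficient (2n)!/(2^n (n!)^2) = 40320/(16*576) = 35/8, so a_4 = 35/8. Work downward with a_k = (k+1)(k+2) a_{k+2} / ((k - 4)(k + 5)):
  a_2 = (3)(4)(35/8) / ((2 - 4)(2 + 5)) = (105/2)/(-14) = -15/4
  a_0 = (1)(2)(-15/4) / ((0 - 4)(0 + 5)) = (-15/2)/(-20) = 3/8
Hence P_4(x) = 35 x^4/8 - 15 x^2/4 + 3/8.

P_4(x); series = 35 x^4/8 - 15 x^2/4 + 3/8


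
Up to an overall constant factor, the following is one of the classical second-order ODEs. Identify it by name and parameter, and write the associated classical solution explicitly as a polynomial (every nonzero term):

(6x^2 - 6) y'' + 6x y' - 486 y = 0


All three coefficients share the factor -6; dividing through by -6 gives  (1 - x^2) y'' - x y' + 81 y = 0.
This matches the Chebyshev equation (1 - x^2) y'' - x y' + n^2 y = 0 (note the -x y' term, not -2x y') with n^2 = 81, so n = 9; the polynomial solution is T_9(x).
With y = sum_k a_k x^k, matching x^k gives (k+2)(k+1) a_{k+2} = (k^2 - n^2) a_k = (k - 9)(k + 9) a_k. The right side vanishes at k = 9, so the series with the parity of 9 terminates at degree 9.
Standard normalization: leading coefficient of T_n is 2^(n-1), so a_9 = 2^8 = 256. Work downward with a_k = (k+1)(k+2) a_{k+2} / ((k - 9)(k + 9)):
  a_7 = (8)(9)(256) / ((7 - 9)(7 + 9)) = 18432/(-32) = -576
  a_5 = (6)(7)(-576) / ((5 - 9)(5 + 9)) = -24192/(-56) = 432
  a_3 = (4)(5)(432) / ((3 - 9)(3 + 9)) = 8640/(-72) = -120
  a_1 = (2)(3)(-120) / ((1 - 9)(1 + 9)) = -720/(-80) = 9
Hence T_9(x) = 256 x^9 - 576 x^7 + 432 x^5 - 120 x^3 + 9 x.

T_9(x); series = 256 x^9 - 576 x^7 + 432 x^5 - 120 x^3 + 9 x


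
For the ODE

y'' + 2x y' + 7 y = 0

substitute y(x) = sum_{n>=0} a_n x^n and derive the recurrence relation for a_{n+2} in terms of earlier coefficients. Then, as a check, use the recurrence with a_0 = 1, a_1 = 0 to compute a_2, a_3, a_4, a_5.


Substitute y = sum_n a_n x^n.
y''(x) has coefficient (n+2)(n+1) a_{n+2} at x^n;
2 x y'(x) has coefficient 2 n a_n at x^n (shift);
7 y(x) has coefficient 7 a_n at x^n.
Matching x^n: (n+2)(n+1) a_{n+2} + (2n + 7) a_n = 0.
Thus a_{n+2} = (-2n - 7) / ((n+1)(n+2)) * a_n.

Check with a_0 = 1, a_1 = 0 (apply the recurrence for n = 0, 1, 2, 3): a_0 = 1, a_1 = 0, a_2 = -7/2, a_3 = 0, a_4 = 77/24, a_5 = 0.

a_(n+2) = (-2n - 7) / ((n+1)(n+2)) * a_n; check: a_0 = 1, a_1 = 0, a_2 = -7/2, a_3 = 0, a_4 = 77/24, a_5 = 0


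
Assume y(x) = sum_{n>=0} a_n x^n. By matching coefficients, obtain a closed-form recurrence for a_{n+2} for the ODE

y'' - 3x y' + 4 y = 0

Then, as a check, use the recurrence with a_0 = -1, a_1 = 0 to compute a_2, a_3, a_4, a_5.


Substitute y = sum_n a_n x^n.
y''(x) has coefficient (n+2)(n+1) a_{n+2} at x^n;
-3 x y'(x) has coefficient -3 n a_n at x^n (shift);
4 y(x) has coefficient 4 a_n at x^n.
Matching x^n: (n+2)(n+1) a_{n+2} + (-3n + 4) a_n = 0.
Thus a_{n+2} = (3n - 4) / ((n+1)(n+2)) * a_n.

Check with a_0 = -1, a_1 = 0 (apply the recurrence for n = 0, 1, 2, 3): a_0 = -1, a_1 = 0, a_2 = 2, a_3 = 0, a_4 = 1/3, a_5 = 0.

a_(n+2) = (3n - 4) / ((n+1)(n+2)) * a_n; check: a_0 = -1, a_1 = 0, a_2 = 2, a_3 = 0, a_4 = 1/3, a_5 = 0


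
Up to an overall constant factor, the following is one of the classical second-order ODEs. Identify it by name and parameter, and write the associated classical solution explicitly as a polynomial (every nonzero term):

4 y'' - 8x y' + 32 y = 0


All three coefficients share the factor 4; dividing through by 4 gives  y'' - 2x y' + 8 y = 0.
This matches the Hermite equation y'' - 2x y' + 2n y = 0 with 2n = 8, so n = 4; the polynomial solution is H_4(x).
With y = sum_k a_k x^k, matching x^k gives (k+2)(k+1) a_{k+2} = 2(k - n) a_k = 2(k - 4) a_k. The right side vanishes at k = 4, so the series with the parity of 4 terminates at degree 4.
Standard normalization: leading coefficient of H_n is 2^n, so a_4 = 2^4 = 16. Work downward with a_k = (k+1)(k+2) a_{k+2} / (2(k - n)):
  a_2 = (3)(4)(16) / (2(2 - 4)) = 192/(-4) = -48
  a_0 = (1)(2)(-48) / (2(0 - 4)) = -96/(-8) = 12
Hence H_4(x) = 16 x^4 - 48 x^2 + 12.

H_4(x); series = 16 x^4 - 48 x^2 + 12


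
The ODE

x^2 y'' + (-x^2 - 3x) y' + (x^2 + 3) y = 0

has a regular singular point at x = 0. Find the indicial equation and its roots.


Divide by x^2 to reach normal form y'' + P_1(x) y' + P_2(x) y = 0 with P_1(x) = -1 - 3/x and P_2(x) = 1 + 3/x^2.
x = 0 is a singular point because the y'-coefficient -1 - 3/x has a pole at x = 0 and the y-coefficient 1 + 3/x^2 has a pole at x = 0.
It is a regular singular point because x P_1(x) = p(x) = -x - 3 and x^2 P_2(x) = q(x) = x^2 + 3 are polynomials, hence analytic at x = 0.
p(0) = -3,  q(0) = 3.
Indicial equation: r(r-1) + p(0) r + q(0) = 0, i.e. r^2 + (p(0) - 1) r + q(0) = 0, i.e. r^2 - 4 r + 3 = 0.
Discriminant: (-4)^2 - 4(3) = 4, so r = (4 ± 2)/2.
Solving: r_1 = 3, r_2 = 1.

indicial: r^2 - 4 r + 3 = 0; roots r_1 = 3, r_2 = 1


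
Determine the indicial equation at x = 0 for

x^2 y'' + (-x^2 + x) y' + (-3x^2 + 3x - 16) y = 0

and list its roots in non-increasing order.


Divide by x^2 to reach normal form y'' + P_1(x) y' + P_2(x) y = 0 with P_1(x) = -1 + 1/x and P_2(x) = -3 + 3/x - 16/x^2.
x = 0 is a singular point because the y'-coefficient -1 + 1/x has a pole at x = 0 and the y-coefficient -3 + 3/x - 16/x^2 has a pole at x = 0.
It is a regular singular point because x P_1(x) = p(x) = 1 - x and x^2 P_2(x) = q(x) = -3x^2 + 3x - 16 are polynomials, hence analytic at x = 0.
p(0) = 1,  q(0) = -16.
Indicial equation: r(r-1) + p(0) r + q(0) = 0, i.e. r^2 + (p(0) - 1) r + q(0) = 0, i.e. r^2 - 16 = 0.
Discriminant: (0)^2 - 4(-16) = 64, so r = (0 ± 8)/2.
Solving: r_1 = 4, r_2 = -4.

indicial: r^2 - 16 = 0; roots r_1 = 4, r_2 = -4


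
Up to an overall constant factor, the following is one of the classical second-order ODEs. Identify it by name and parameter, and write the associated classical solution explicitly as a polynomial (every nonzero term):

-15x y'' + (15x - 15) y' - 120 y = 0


All three coefficients share the factor -15; dividing through by -15 gives  x y'' + (1 - x) y' + 8 y = 0.
This matches the Laguerre equation x y'' + (1 - x) y' + n y = 0 with n = 8; the polynomial solution is L_8(x).
With y = sum_k a_k x^k, matching x^k gives (k+1)k a_{k+1} + (k+1) a_{k+1} - k a_k + n a_k = 0, i.e. (k+1)^2 a_{k+1} = (k - n) a_k = (k - 8) a_k. The right side vanishes at k = 8, so the series terminates at degree 8.
Standard normalization L_n(0) = 1 gives a_0 = 1. Work upward with a_{k+1} = (k - 8) a_k / (k+1)^2:
  a_1 = (0 - 8)(1) / 1^2 = -8/1 = -8
  a_2 = (1 - 8)(-8) / 2^2 = 56/4 = 14
  a_3 = (2 - 8)(14) / 3^2 = -84/9 = -28/3
  a_4 = (3 - 8)(-28/3) / 4^2 = (140/3)/16 = 35/12
  a_5 = (4 - 8)(35/12) / 5^2 = (-35/3)/25 = -7/15
  a_6 = (5 - 8)(-7/15) / 6^2 = (7/5)/36 = 7/180
  a_7 = (6 - 8)(7/180) / 7^2 = (-7/90)/49 = -1/630
  a_8 = (7 - 8)(-1/630) / 8^2 = (1/630)/64 = 1/40320
Hence L_8(x) = x^8/40320 - x^7/630 + 7 x^6/180 - 7 x^5/15 + 35 x^4/12 - 28 x^3/3 + 14 x^2 - 8 x + 1.

L_8(x); series = x^8/40320 - x^7/630 + 7 x^6/180 - 7 x^5/15 + 35 x^4/12 - 28 x^3/3 + 14 x^2 - 8 x + 1


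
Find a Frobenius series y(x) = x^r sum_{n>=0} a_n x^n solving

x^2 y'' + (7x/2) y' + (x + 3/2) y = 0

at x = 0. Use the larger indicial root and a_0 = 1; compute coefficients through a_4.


Write in Frobenius form y'' + (p(x)/x) y' + (q(x)/x^2) y = 0:
  p(x) = 7/2,  q(x) = x + 3/2.
Indicial equation: r(r-1) + (7/2) r + (3/2) = 0 -> roots r_1 = -1, r_2 = -3/2.
Take r = r_1 = -1. Let y(x) = x^r sum_{n>=0} a_n x^n with a_0 = 1.
Substitute y = x^r sum a_n x^n and match x^{r+n}. The recurrence is
  D(n) a_n + 1 a_{n-1} = 0,  where D(n) = (r+n)(r+n-1) + (7/2)(r+n) + (3/2).
  a_n = -1 / D(n) * a_{n-1}.
Since the indicial polynomial factors as (r - r_1)(r - r_2), D(n) = (r_1 + n - r_1)(r_1 + n - r_2) = n(n + 1/2).
Evaluating step by step (a_0 = 1):
  n = 1: D(1) = 1(1 + 1/2) = 3/2; numerator = -1(1) = -1; a_1 = (-1)/(3/2) = -2/3
  n = 2: D(2) = 2(2 + 1/2) = 5; numerator = -1(-2/3) = 2/3; a_2 = (2/3)/(5) = 2/15
  n = 3: D(3) = 3(3 + 1/2) = 21/2; numerator = -1(2/15) = -2/15; a_3 = (-2/15)/(21/2) = -4/315
  n = 4: D(4) = 4(4 + 1/2) = 18; numerator = -1(-4/315) = 4/315; a_4 = (4/315)/(18) = 2/2835

r = -1; a_0 = 1; a_1 = -2/3; a_2 = 2/15; a_3 = -4/315; a_4 = 2/2835


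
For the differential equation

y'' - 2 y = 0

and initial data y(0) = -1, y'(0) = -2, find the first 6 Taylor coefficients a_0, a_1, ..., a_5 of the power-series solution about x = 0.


Ansatz: y(x) = sum_{n>=0} a_n x^n, so y'(x) = sum_{n>=1} n a_n x^(n-1) and y''(x) = sum_{n>=2} n(n-1) a_n x^(n-2).
Substitute into P(x) y'' + Q(x) y' + R(x) y = 0 with P(x) = 1, Q(x) = 0, R(x) = -2, and match powers of x.
Initial conditions: a_0 = -1, a_1 = -2.
Setting the coefficient of each power of x to zero and solving order by order (substituting the coefficients already found):
  x^0: 2 a_2 - 2 a_0 = 0  ->  2 a_2 = 2 a_0 = -2  ->  a_2 = -1
  x^1: 6 a_3 - 2 a_1 = 0  ->  6 a_3 = 2 a_1 = -4  ->  a_3 = -2/3
  x^2: 12 a_4 - 2 a_2 = 0  ->  12 a_4 = 2 a_2 = -2  ->  a_4 = -1/6
  x^3: 20 a_5 - 2 a_3 = 0  ->  20 a_5 = 2 a_3 = -4/3  ->  a_5 = -1/15
Truncated series: y(x) = -1 - 2 x - x^2 - (2/3) x^3 - (1/6) x^4 - (1/15) x^5 + O(x^6).

a_0 = -1; a_1 = -2; a_2 = -1; a_3 = -2/3; a_4 = -1/6; a_5 = -1/15


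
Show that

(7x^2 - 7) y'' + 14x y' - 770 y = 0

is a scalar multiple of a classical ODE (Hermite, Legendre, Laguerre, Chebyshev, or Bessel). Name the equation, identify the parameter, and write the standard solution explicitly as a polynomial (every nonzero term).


All three coefficients share the factor -7; dividing through by -7 gives  (1 - x^2) y'' - 2x y' + 110 y = 0.
This matches the Legendre equation (1 - x^2) y'' - 2x y' + n(n+1) y = 0 (note the -2x y' term) with n(n+1) = 110, so n = 10; the polynomial solution is P_10(x).
With y = sum_k a_k x^k, matching x^k gives (k+2)(k+1) a_{k+2} = [k(k+1) - n(n+1)] a_k = (k - 10)(k + 11) a_k. The right side vanishes at k = 10, so the series with the parity of 10 terminates at degree 10.
Standard normalization (P_n(1) = 1): leading coefficient (2n)!/(2^n (n!)^2) = 2432902008176640000/(1024*13168189440000) = 46189/256, so a_10 = 46189/256. Work downward with a_k = (k+1)(k+2) a_{k+2} / ((k - 10)(k + 11)):
  a_8 = (9)(10)(46189/256) / ((8 - 10)(8 + 11)) = (2078505/128)/(-38) = -109395/256
  a_6 = (7)(8)(-109395/256) / ((6 - 10)(6 + 11)) = (-765765/32)/(-68) = 45045/128
  a_4 = (5)(6)(45045/128) / ((4 - 10)(4 + 11)) = (675675/64)/(-90) = -15015/128
  a_2 = (3)(4)(-15015/128) / ((2 - 10)(2 + 11)) = (-45045/32)/(-104) = 3465/256
  a_0 = (1)(2)(3465/256) / ((0 - 10)(0 + 11)) = (3465/128)/(-110) = -63/256
Hence P_10(x) = 46189 x^10/256 - 109395 x^8/256 + 45045 x^6/128 - 15015 x^4/128 + 3465 x^2/256 - 63/256.

P_10(x); series = 46189 x^10/256 - 109395 x^8/256 + 45045 x^6/128 - 15015 x^4/128 + 3465 x^2/256 - 63/256


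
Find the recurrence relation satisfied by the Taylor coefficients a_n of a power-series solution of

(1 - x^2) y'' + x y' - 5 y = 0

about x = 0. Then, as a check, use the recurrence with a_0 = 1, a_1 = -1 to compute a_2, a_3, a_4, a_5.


Substitute y = sum_n a_n x^n.
(1 - 1 x^2) y'' contributes (n+2)(n+1) a_{n+2} - n(n-1) a_n at x^n.
x y'(x) contributes n a_n at x^n.
-5 y(x) contributes -5 a_n at x^n.
Matching x^n: (n+2)(n+1) a_{n+2} + (-n(n-1) + n - 5) a_n = 0.
Thus a_{n+2} = (n(n-1) - n + 5) / ((n+1)(n+2)) * a_n.

Check with a_0 = 1, a_1 = -1 (apply the recurrence for n = 0, 1, 2, 3): a_0 = 1, a_1 = -1, a_2 = 5/2, a_3 = -2/3, a_4 = 25/24, a_5 = -4/15.

a_(n+2) = (n(n-1) - n + 5) / ((n+1)(n+2)) * a_n; check: a_0 = 1, a_1 = -1, a_2 = 5/2, a_3 = -2/3, a_4 = 25/24, a_5 = -4/15


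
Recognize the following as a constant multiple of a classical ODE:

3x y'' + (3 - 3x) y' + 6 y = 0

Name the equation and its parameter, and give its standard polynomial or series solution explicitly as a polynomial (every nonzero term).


All three coefficients share the factor 3; dividing through by 3 gives  x y'' + (1 - x) y' + 2 y = 0.
This matches the Laguerre equation x y'' + (1 - x) y' + n y = 0 with n = 2; the polynomial solution is L_2(x).
With y = sum_k a_k x^k, matching x^k gives (k+1)k a_{k+1} + (k+1) a_{k+1} - k a_k + n a_k = 0, i.e. (k+1)^2 a_{k+1} = (k - n) a_k = (k - 2) a_k. The right side vanishes at k = 2, so the series terminates at degree 2.
Standard normalization L_n(0) = 1 gives a_0 = 1. Work upward with a_{k+1} = (k - 2) a_k / (k+1)^2:
  a_1 = (0 - 2)(1) / 1^2 = -2/1 = -2
  a_2 = (1 - 2)(-2) / 2^2 = 2/4 = 1/2
Hence L_2(x) = x^2/2 - 2 x + 1.

L_2(x); series = x^2/2 - 2 x + 1


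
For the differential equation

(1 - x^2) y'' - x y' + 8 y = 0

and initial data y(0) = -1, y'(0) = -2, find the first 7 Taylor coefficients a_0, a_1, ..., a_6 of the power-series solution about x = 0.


Ansatz: y(x) = sum_{n>=0} a_n x^n, so y'(x) = sum_{n>=1} n a_n x^(n-1) and y''(x) = sum_{n>=2} n(n-1) a_n x^(n-2).
Substitute into P(x) y'' + Q(x) y' + R(x) y = 0 with P(x) = 1 - x^2, Q(x) = -x, R(x) = 8, and match powers of x.
Initial conditions: a_0 = -1, a_1 = -2.
Setting the coefficient of each power of x to zero and solving order by order (substituting the coefficients already found):
  x^0: 2 a_2 + 8 a_0 = 0  ->  2 a_2 = -8 a_0 = 8  ->  a_2 = 4
  x^1: 6 a_3 + 7 a_1 = 0  ->  6 a_3 = -7 a_1 = 14  ->  a_3 = 7/3
  x^2: 12 a_4 + 4 a_2 = 0  ->  12 a_4 = -4 a_2 = -16  ->  a_4 = -4/3
  x^3: 20 a_5 - a_3 = 0  ->  20 a_5 = a_3 = 7/3  ->  a_5 = 7/60
  x^4: 30 a_6 - 8 a_4 = 0  ->  30 a_6 = 8 a_4 = -32/3  ->  a_6 = -16/45
Truncated series: y(x) = -1 - 2 x + 4 x^2 + (7/3) x^3 - (4/3) x^4 + (7/60) x^5 - (16/45) x^6 + O(x^7).

a_0 = -1; a_1 = -2; a_2 = 4; a_3 = 7/3; a_4 = -4/3; a_5 = 7/60; a_6 = -16/45


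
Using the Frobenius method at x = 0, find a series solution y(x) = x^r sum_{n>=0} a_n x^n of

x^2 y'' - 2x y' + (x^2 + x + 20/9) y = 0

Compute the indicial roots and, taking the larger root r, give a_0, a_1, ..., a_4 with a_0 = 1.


Write in Frobenius form y'' + (p(x)/x) y' + (q(x)/x^2) y = 0:
  p(x) = -2,  q(x) = x^2 + x + 20/9.
Indicial equation: r(r-1) + (-2) r + (20/9) = 0 -> roots r_1 = 5/3, r_2 = 4/3.
Take r = r_1 = 5/3. Let y(x) = x^r sum_{n>=0} a_n x^n with a_0 = 1.
Substitute y = x^r sum a_n x^n and match x^{r+n}. The recurrence is
  D(n) a_n + 1 a_{n-1} + 1 a_{n-2} = 0,  where D(n) = (r+n)(r+n-1) + (-2)(r+n) + (20/9).
  a_n = [-1 a_{n-1} - 1 a_{n-2}] / D(n).
Since the indicial polynomial factors as (r - r_1)(r - r_2), D(n) = (r_1 + n - r_1)(r_1 + n - r_2) = n(n + 1/3).
Evaluating step by step (a_0 = 1):
  n = 1: D(1) = 1(1 + 1/3) = 4/3; numerator = -1(1) = -1; a_1 = (-1)/(4/3) = -3/4
  n = 2: D(2) = 2(2 + 1/3) = 14/3; numerator = -1(-3/4) - 1(1) = -1/4; a_2 = (-1/4)/(14/3) = -3/56
  n = 3: D(3) = 3(3 + 1/3) = 10; numerator = -1(-3/56) - 1(-3/4) = 45/56; a_3 = (45/56)/(10) = 9/112
  n = 4: D(4) = 4(4 + 1/3) = 52/3; numerator = -1(9/112) - 1(-3/56) = -3/112; a_4 = (-3/112)/(52/3) = -9/5824

r = 5/3; a_0 = 1; a_1 = -3/4; a_2 = -3/56; a_3 = 9/112; a_4 = -9/5824


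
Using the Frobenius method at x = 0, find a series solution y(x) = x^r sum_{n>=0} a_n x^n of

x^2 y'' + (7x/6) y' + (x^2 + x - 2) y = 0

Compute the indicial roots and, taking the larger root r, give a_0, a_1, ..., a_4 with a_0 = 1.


Write in Frobenius form y'' + (p(x)/x) y' + (q(x)/x^2) y = 0:
  p(x) = 7/6,  q(x) = x^2 + x - 2.
Indicial equation: r(r-1) + (7/6) r + (-2) = 0 -> roots r_1 = 4/3, r_2 = -3/2.
Take r = r_1 = 4/3. Let y(x) = x^r sum_{n>=0} a_n x^n with a_0 = 1.
Substitute y = x^r sum a_n x^n and match x^{r+n}. The recurrence is
  D(n) a_n + 1 a_{n-1} + 1 a_{n-2} = 0,  where D(n) = (r+n)(r+n-1) + (7/6)(r+n) + (-2).
  a_n = [-1 a_{n-1} - 1 a_{n-2}] / D(n).
Since the indicial polynomial factors as (r - r_1)(r - r_2), D(n) = (r_1 + n - r_1)(r_1 + n - r_2) = n(n + 17/6).
Evaluating step by step (a_0 = 1):
  n = 1: D(1) = 1(1 + 17/6) = 23/6; numerator = -1(1) = -1; a_1 = (-1)/(23/6) = -6/23
  n = 2: D(2) = 2(2 + 17/6) = 29/3; numerator = -1(-6/23) - 1(1) = -17/23; a_2 = (-17/23)/(29/3) = -51/667
  n = 3: D(3) = 3(3 + 17/6) = 35/2; numerator = -1(-51/667) - 1(-6/23) = 225/667; a_3 = (225/667)/(35/2) = 90/4669
  n = 4: D(4) = 4(4 + 17/6) = 82/3; numerator = -1(90/4669) - 1(-51/667) = 267/4669; a_4 = (267/4669)/(82/3) = 801/382858

r = 4/3; a_0 = 1; a_1 = -6/23; a_2 = -51/667; a_3 = 90/4669; a_4 = 801/382858


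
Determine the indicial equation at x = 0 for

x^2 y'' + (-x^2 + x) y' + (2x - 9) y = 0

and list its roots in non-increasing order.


Divide by x^2 to reach normal form y'' + P_1(x) y' + P_2(x) y = 0 with P_1(x) = -1 + 1/x and P_2(x) = 2/x - 9/x^2.
x = 0 is a singular point because the y'-coefficient -1 + 1/x has a pole at x = 0 and the y-coefficient 2/x - 9/x^2 has a pole at x = 0.
It is a regular singular point because x P_1(x) = p(x) = 1 - x and x^2 P_2(x) = q(x) = 2x - 9 are polynomials, hence analytic at x = 0.
p(0) = 1,  q(0) = -9.
Indicial equation: r(r-1) + p(0) r + q(0) = 0, i.e. r^2 + (p(0) - 1) r + q(0) = 0, i.e. r^2 - 9 = 0.
Discriminant: (0)^2 - 4(-9) = 36, so r = (0 ± 6)/2.
Solving: r_1 = 3, r_2 = -3.

indicial: r^2 - 9 = 0; roots r_1 = 3, r_2 = -3
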